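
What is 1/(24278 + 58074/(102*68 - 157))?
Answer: 6779/164638636 ≈ 4.1175e-5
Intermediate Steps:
1/(24278 + 58074/(102*68 - 157)) = 1/(24278 + 58074/(6936 - 157)) = 1/(24278 + 58074/6779) = 1/(164638636/6779) = 6779/164638636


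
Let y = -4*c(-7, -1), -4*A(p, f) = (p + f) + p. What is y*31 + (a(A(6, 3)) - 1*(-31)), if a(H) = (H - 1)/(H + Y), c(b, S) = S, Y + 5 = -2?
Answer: 6684/43 ≈ 155.44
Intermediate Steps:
Y = -7 (Y = -5 - 2 = -7)
A(p, f) = -p/2 - f/4 (A(p, f) = -((p + f) + p)/4 = -((f + p) + p)/4 = -(f + 2*p)/4 = -p/2 - f/4)
a(H) = (-1 + H)/(-7 + H) (a(H) = (H - 1)/(H - 7) = (-1 + H)/(-7 + H))
y = 4 (y = -4*(-1) = 4)
y*31 + (a(A(6, 3)) - 1*(-31)) = 4*31 + ((-1 + (-½*6 - ¼*3))/(-7 + (-½*6 - ¼*3)) - 1*(-31)) = 124 + ((-1 + (-3 - ¾))/(-7 + (-3 - ¾)) + 31) = 124 + ((-1 - 15/4)/(-7 - 15/4) + 31) = 124 + (-19/4/(-43/4) + 31) = 124 + (-4/43*(-19/4) + 31) = 124 + (19/43 + 31) = 124 + 1352/43 = 6684/43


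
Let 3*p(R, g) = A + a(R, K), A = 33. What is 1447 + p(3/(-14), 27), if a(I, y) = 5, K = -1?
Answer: 4379/3 ≈ 1459.7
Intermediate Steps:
p(R, g) = 38/3 (p(R, g) = (33 + 5)/3 = (⅓)*38 = 38/3)
1447 + p(3/(-14), 27) = 1447 + 38/3 = 4379/3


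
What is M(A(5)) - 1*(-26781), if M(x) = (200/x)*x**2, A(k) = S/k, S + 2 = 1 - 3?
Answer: 26621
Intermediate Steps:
S = -4 (S = -2 + (1 - 3) = -2 - 2 = -4)
A(k) = -4/k
M(x) = 200*x
M(A(5)) - 1*(-26781) = 200*(-4/5) - 1*(-26781) = 200*(-4*1/5) + 26781 = 200*(-4/5) + 26781 = -160 + 26781 = 26621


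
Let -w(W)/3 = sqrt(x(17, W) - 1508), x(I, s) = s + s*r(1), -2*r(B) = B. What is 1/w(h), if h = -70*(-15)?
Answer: I*sqrt(983)/2949 ≈ 0.010632*I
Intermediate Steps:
h = 1050
r(B) = -B/2
x(I, s) = s/2 (x(I, s) = s + s*(-1/2*1) = s + s*(-1/2) = s - s/2 = s/2)
w(W) = -3*sqrt(-1508 + W/2) (w(W) = -3*sqrt(W/2 - 1508) = -3*sqrt(-1508 + W/2))
1/w(h) = 1/(-3*sqrt(-6032 + 2*1050)/2) = 1/(-3*sqrt(-6032 + 2100)/2) = 1/(-3*I*sqrt(983)) = I*sqrt(983)/2949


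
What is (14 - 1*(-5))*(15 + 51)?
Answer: 1254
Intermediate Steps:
(14 - 1*(-5))*(15 + 51) = (14 + 5)*66 = 19*66 = 1254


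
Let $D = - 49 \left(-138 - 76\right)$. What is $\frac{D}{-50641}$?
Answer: $- \frac{10486}{50641} \approx -0.20707$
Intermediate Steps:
$D = 10486$ ($D = \left(-49\right) \left(-214\right) = 10486$)
$\frac{D}{-50641} = \frac{10486}{-50641} = 10486 \left(- \frac{1}{50641}\right) = - \frac{10486}{50641}$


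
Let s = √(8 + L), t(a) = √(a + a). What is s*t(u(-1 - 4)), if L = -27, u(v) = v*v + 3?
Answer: 2*I*√266 ≈ 32.619*I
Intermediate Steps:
u(v) = 3 + v² (u(v) = v² + 3 = 3 + v²)
t(a) = √2*√a (t(a) = √(2*a) = √2*√a)
s = I*√19 (s = √(8 - 27) = √(-19) = I*√19 ≈ 4.3589*I)
s*t(u(-1 - 4)) = (I*√19)*(√2*√(3 + (-1 - 4)²)) = (I*√19)*(√2*√(3 + (-5)²)) = (I*√19)*(√2*√(3 + 25)) = (I*√19)*(√2*√28) = (I*√19)*(√2*(2*√7)) = (I*√19)*(2*√14) = 2*I*√266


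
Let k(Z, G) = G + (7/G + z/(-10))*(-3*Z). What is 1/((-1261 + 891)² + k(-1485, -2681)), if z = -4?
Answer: 383/52083928 ≈ 7.3535e-6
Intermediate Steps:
k(Z, G) = G - 3*Z*(⅖ + 7/G) (k(Z, G) = G + (7/G - 4/(-10))*(-3*Z) = G + (7/G - 4*(-⅒))*(-3*Z) = G + (7/G + ⅖)*(-3*Z) = G + (⅖ + 7/G)*(-3*Z) = G - 3*Z*(⅖ + 7/G))
1/((-1261 + 891)² + k(-1485, -2681)) = 1/((-1261 + 891)² + (-2681 - 6/5*(-1485) - 21*(-1485)/(-2681))) = 1/((-370)² + (-2681 + 1782 - 21*(-1485)*(-1/2681))) = 1/(136900 + (-2681 + 1782 - 4455/383)) = 1/(136900 - 348772/383) = 1/(52083928/383) = 383/52083928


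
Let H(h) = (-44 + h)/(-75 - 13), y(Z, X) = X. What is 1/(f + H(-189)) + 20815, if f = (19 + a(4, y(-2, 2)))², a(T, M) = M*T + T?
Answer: 1765132903/84801 ≈ 20815.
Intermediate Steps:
a(T, M) = T + M*T
H(h) = ½ - h/88 (H(h) = (-44 + h)/(-88) = (-44 + h)*(-1/88) = ½ - h/88)
f = 961 (f = (19 + 4*(1 + 2))² = (19 + 4*3)² = (19 + 12)² = 31² = 961)
1/(f + H(-189)) + 20815 = 1/(961 + (½ - 1/88*(-189))) + 20815 = 1/(961 + (½ + 189/88)) + 20815 = 1/(961 + 233/88) + 20815 = 1/(84801/88) + 20815 = 88/84801 + 20815 = 1765132903/84801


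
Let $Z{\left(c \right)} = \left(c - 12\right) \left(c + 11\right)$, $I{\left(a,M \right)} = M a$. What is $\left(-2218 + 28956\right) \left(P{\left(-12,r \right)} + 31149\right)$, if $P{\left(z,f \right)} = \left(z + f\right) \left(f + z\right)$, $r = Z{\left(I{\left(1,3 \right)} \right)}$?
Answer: $1342060434$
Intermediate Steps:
$Z{\left(c \right)} = \left(-12 + c\right) \left(11 + c\right)$
$r = -126$ ($r = -132 + \left(3 \cdot 1\right)^{2} - 3 \cdot 1 = -132 + 3^{2} - 3 = -132 + 9 - 3 = -126$)
$P{\left(z,f \right)} = \left(f + z\right)^{2}$ ($P{\left(z,f \right)} = \left(f + z\right) \left(f + z\right) = \left(f + z\right)^{2}$)
$\left(-2218 + 28956\right) \left(P{\left(-12,r \right)} + 31149\right) = \left(-2218 + 28956\right) \left(\left(-126 - 12\right)^{2} + 31149\right) = 26738 \left(\left(-138\right)^{2} + 31149\right) = 26738 \left(19044 + 31149\right) = 26738 \cdot 50193 = 1342060434$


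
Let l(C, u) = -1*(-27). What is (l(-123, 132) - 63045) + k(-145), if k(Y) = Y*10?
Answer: -64468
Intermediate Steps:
l(C, u) = 27
k(Y) = 10*Y
(l(-123, 132) - 63045) + k(-145) = (27 - 63045) + 10*(-145) = -63018 - 1450 = -64468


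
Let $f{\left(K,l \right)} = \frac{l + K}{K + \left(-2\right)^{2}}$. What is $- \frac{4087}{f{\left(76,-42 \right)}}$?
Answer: $- \frac{163480}{17} \approx -9616.5$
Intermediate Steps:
$f{\left(K,l \right)} = \frac{K + l}{4 + K}$ ($f{\left(K,l \right)} = \frac{K + l}{K + 4} = \frac{K + l}{4 + K}$)
$- \frac{4087}{f{\left(76,-42 \right)}} = - \frac{4087}{\frac{1}{4 + 76} \left(76 - 42\right)} = - \frac{4087}{\frac{1}{80} \cdot 34} = - \frac{4087}{\frac{17}{40}} = \left(-4087\right) \frac{40}{17} = - \frac{163480}{17}$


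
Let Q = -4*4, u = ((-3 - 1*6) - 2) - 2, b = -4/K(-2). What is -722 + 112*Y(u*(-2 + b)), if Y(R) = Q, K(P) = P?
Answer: -2514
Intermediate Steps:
b = 2 (b = -4/(-2) = -4*(-1/2) = 2)
u = -13 (u = ((-3 - 6) - 2) - 2 = (-9 - 2) - 2 = -11 - 2 = -13)
Q = -16
Y(R) = -16
-722 + 112*Y(u*(-2 + b)) = -722 + 112*(-16) = -722 - 1792 = -2514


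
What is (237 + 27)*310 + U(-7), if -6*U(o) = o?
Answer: 491047/6 ≈ 81841.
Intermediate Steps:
U(o) = -o/6
(237 + 27)*310 + U(-7) = (237 + 27)*310 - ⅙*(-7) = 264*310 + 7/6 = 81840 + 7/6 = 491047/6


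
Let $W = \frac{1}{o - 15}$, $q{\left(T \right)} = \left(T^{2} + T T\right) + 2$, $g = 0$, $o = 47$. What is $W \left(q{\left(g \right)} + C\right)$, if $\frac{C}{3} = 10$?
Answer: $1$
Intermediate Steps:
$C = 30$ ($C = 3 \cdot 10 = 30$)
$q{\left(T \right)} = 2 + 2 T^{2}$ ($q{\left(T \right)} = \left(T^{2} + T^{2}\right) + 2 = 2 T^{2} + 2 = 2 + 2 T^{2}$)
$W = \frac{1}{32}$ ($W = \frac{1}{47 - 15} = \frac{1}{32} \approx 0.03125$)
$W \left(q{\left(g \right)} + C\right) = \frac{\left(2 + 2 \cdot 0^{2}\right) + 30}{32} = \frac{\left(2 + 2 \cdot 0\right) + 30}{32} = \frac{\left(2 + 0\right) + 30}{32} = \frac{2 + 30}{32} = \frac{1}{32} \cdot 32 = 1$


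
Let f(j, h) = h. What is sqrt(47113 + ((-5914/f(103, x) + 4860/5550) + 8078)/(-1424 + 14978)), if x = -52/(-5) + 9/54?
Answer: sqrt(826875866137912939995)/132479055 ≈ 217.06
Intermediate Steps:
x = 317/30 (x = -52*(-1/5) + 9*(1/54) = 52/5 + 1/6 = 317/30 ≈ 10.567)
sqrt(47113 + ((-5914/f(103, x) + 4860/5550) + 8078)/(-1424 + 14978)) = sqrt(47113 + ((-5914/317/30 + 4860/5550) + 8078)/(-1424 + 14978)) = sqrt(47113 + ((-5914*30/317 + 4860*(1/5550)) + 8078)/13554) = sqrt(47113 + ((-177420/317 + 162/185) + 8078)*(1/13554)) = sqrt(47113 + (-32771346/58645 + 8078)*(1/13554)) = sqrt(47113 + (440962964/58645)*(1/13554)) = sqrt(47113 + 220481482/397437165) = sqrt(18724677636127/397437165) = sqrt(826875866137912939995)/132479055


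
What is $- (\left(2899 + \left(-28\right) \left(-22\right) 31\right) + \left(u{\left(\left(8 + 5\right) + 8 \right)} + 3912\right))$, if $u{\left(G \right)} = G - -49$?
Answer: $-25977$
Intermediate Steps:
$u{\left(G \right)} = 49 + G$ ($u{\left(G \right)} = G + 49 = 49 + G$)
$- (\left(2899 + \left(-28\right) \left(-22\right) 31\right) + \left(u{\left(\left(8 + 5\right) + 8 \right)} + 3912\right)) = - (\left(2899 + \left(-28\right) \left(-22\right) 31\right) + \left(\left(49 + \left(\left(8 + 5\right) + 8\right)\right) + 3912\right)) = - (\left(2899 + 616 \cdot 31\right) + \left(\left(49 + \left(13 + 8\right)\right) + 3912\right)) = - (\left(2899 + 19096\right) + \left(\left(49 + 21\right) + 3912\right)) = - (21995 + \left(70 + 3912\right)) = - (21995 + 3982) = \left(-1\right) 25977 = -25977$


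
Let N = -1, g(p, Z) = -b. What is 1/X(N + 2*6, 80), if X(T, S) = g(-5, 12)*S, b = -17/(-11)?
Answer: -11/1360 ≈ -0.0080882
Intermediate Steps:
b = 17/11 (b = -17*(-1/11) = 17/11 ≈ 1.5455)
g(p, Z) = -17/11 (g(p, Z) = -1*17/11 = -17/11)
X(T, S) = -17*S/11
1/X(N + 2*6, 80) = 1/(-17/11*80) = 1/(-1360/11) = -11/1360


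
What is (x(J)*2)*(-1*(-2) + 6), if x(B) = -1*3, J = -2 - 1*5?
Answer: -48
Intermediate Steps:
J = -7 (J = -2 - 5 = -7)
x(B) = -3
(x(J)*2)*(-1*(-2) + 6) = (-3*2)*(-1*(-2) + 6) = -6*(2 + 6) = -6*8 = -48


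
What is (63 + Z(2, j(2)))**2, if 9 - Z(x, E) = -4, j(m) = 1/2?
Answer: 5776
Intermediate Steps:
j(m) = 1/2
Z(x, E) = 13 (Z(x, E) = 9 - 1*(-4) = 9 + 4 = 13)
(63 + Z(2, j(2)))**2 = (63 + 13)**2 = 76**2 = 5776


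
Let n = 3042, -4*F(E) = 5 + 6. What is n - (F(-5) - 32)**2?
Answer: 29351/16 ≈ 1834.4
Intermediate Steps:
F(E) = -11/4 (F(E) = -(5 + 6)/4 = -1/4*11 = -11/4)
n - (F(-5) - 32)**2 = 3042 - (-11/4 - 32)**2 = 3042 - (-139/4)**2 = 3042 - 1*19321/16 = 3042 - 19321/16 = 29351/16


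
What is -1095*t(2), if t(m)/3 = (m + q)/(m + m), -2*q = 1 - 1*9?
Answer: -9855/2 ≈ -4927.5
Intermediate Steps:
q = 4 (q = -(1 - 1*9)/2 = -(1 - 9)/2 = -½*(-8) = 4)
t(m) = 3*(4 + m)/(2*m) (t(m) = 3*((m + 4)/(m + m)) = 3*((4 + m)/((2*m))) = 3*((4 + m)*(1/(2*m))) = 3*((4 + m)/(2*m)) = 3*(4 + m)/(2*m))
-1095*t(2) = -1095*(3/2 + 6/2) = -1095*(3/2 + 6*(½)) = -1095*(3/2 + 3) = -1095*9/2 = -9855/2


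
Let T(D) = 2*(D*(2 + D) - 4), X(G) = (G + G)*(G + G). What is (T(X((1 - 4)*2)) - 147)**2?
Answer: 1755023449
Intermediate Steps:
X(G) = 4*G**2 (X(G) = (2*G)*(2*G) = 4*G**2)
T(D) = -8 + 2*D*(2 + D) (T(D) = 2*(-4 + D*(2 + D)) = -8 + 2*D*(2 + D))
(T(X((1 - 4)*2)) - 147)**2 = ((-8 + 2*(4*((1 - 4)*2)**2)**2 + 4*(4*((1 - 4)*2)**2)) - 147)**2 = ((-8 + 2*(4*(-3*2)**2)**2 + 4*(4*(-3*2)**2)) - 147)**2 = ((-8 + 2*(4*(-6)**2)**2 + 4*(4*(-6)**2)) - 147)**2 = ((-8 + 2*(4*36)**2 + 4*(4*36)) - 147)**2 = ((-8 + 2*144**2 + 4*144) - 147)**2 = ((-8 + 2*20736 + 576) - 147)**2 = ((-8 + 41472 + 576) - 147)**2 = (42040 - 147)**2 = 41893**2 = 1755023449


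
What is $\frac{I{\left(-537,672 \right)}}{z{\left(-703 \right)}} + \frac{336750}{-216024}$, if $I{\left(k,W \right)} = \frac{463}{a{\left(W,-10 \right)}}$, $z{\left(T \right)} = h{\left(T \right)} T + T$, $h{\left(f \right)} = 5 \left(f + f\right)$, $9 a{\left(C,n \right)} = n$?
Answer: $- \frac{154083526801}{98838720860} \approx -1.5589$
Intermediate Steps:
$a{\left(C,n \right)} = \frac{n}{9}$
$h{\left(f \right)} = 10 f$ ($h{\left(f \right)} = 5 \cdot 2 f = 10 f$)
$z{\left(T \right)} = T + 10 T^{2}$ ($z{\left(T \right)} = 10 T T + T = 10 T^{2} + T = T + 10 T^{2}$)
$I{\left(k,W \right)} = - \frac{4167}{10}$ ($I{\left(k,W \right)} = \frac{463}{\frac{1}{9} \left(-10\right)} = \frac{463}{- \frac{10}{9}} = 463 \left(- \frac{9}{10}\right) = - \frac{4167}{10}$)
$\frac{I{\left(-537,672 \right)}}{z{\left(-703 \right)}} + \frac{336750}{-216024} = - \frac{4167}{10 \left(- 703 \left(1 + 10 \left(-703\right)\right)\right)} + \frac{336750}{-216024} = - \frac{4167}{10 \left(- 703 \left(1 - 7030\right)\right)} + 336750 \left(- \frac{1}{216024}\right) = - \frac{4167}{10 \left(\left(-703\right) \left(-7029\right)\right)} - \frac{56125}{36004} = - \frac{4167}{10 \cdot 4941387} - \frac{56125}{36004} = \left(- \frac{4167}{10}\right) \frac{1}{4941387} - \frac{56125}{36004} = - \frac{463}{5490430} - \frac{56125}{36004} = - \frac{154083526801}{98838720860}$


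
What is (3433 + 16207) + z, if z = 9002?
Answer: 28642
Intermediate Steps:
(3433 + 16207) + z = (3433 + 16207) + 9002 = 19640 + 9002 = 28642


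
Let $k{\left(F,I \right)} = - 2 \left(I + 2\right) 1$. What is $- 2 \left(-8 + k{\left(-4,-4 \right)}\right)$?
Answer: $8$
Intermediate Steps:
$k{\left(F,I \right)} = -4 - 2 I$ ($k{\left(F,I \right)} = - 2 \left(2 + I\right) 1 = \left(-4 - 2 I\right) 1 = -4 - 2 I$)
$- 2 \left(-8 + k{\left(-4,-4 \right)}\right) = - 2 \left(-8 - -4\right) = - 2 \left(-8 + \left(-4 + 8\right)\right) = - 2 \left(-8 + 4\right) = \left(-2\right) \left(-4\right) = 8$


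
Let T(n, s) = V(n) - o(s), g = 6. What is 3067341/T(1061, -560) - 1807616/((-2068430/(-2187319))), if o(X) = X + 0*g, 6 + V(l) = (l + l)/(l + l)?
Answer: -72934421193003/38265955 ≈ -1.9060e+6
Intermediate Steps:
V(l) = -5 (V(l) = -6 + (l + l)/(l + l) = -6 + (2*l)/((2*l)) = -6 + (2*l)*(1/(2*l)) = -6 + 1 = -5)
o(X) = X (o(X) = X + 0*6 = X + 0 = X)
T(n, s) = -5 - s
3067341/T(1061, -560) - 1807616/((-2068430/(-2187319))) = 3067341/(-5 - 1*(-560)) - 1807616/((-2068430/(-2187319))) = 3067341/(-5 + 560) - 1807616/((-2068430*(-1/2187319))) = 3067341/555 - 1807616/2068430/2187319 = 3067341*(1/555) - 1807616*2187319/2068430 = 1022447/185 - 1976916410752/1034215 = -72934421193003/38265955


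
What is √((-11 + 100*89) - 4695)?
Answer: 3*√466 ≈ 64.761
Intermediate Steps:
√((-11 + 100*89) - 4695) = √((-11 + 8900) - 4695) = √(8889 - 4695) = √4194 = 3*√466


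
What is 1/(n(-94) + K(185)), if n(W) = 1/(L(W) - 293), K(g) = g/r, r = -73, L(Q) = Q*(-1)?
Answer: -14527/36888 ≈ -0.39381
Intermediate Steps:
L(Q) = -Q
K(g) = -g/73 (K(g) = g/(-73) = g*(-1/73) = -g/73)
n(W) = 1/(-293 - W) (n(W) = 1/(-W - 293) = 1/(-293 - W))
1/(n(-94) + K(185)) = 1/(-1/(293 - 94) - 1/73*185) = 1/(-1/199 - 185/73) = 1/(-36888/14527) = -14527/36888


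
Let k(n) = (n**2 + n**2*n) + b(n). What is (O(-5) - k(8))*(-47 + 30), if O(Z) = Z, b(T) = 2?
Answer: 9911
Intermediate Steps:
k(n) = 2 + n**2 + n**3 (k(n) = (n**2 + n**2*n) + 2 = (n**2 + n**3) + 2 = 2 + n**2 + n**3)
(O(-5) - k(8))*(-47 + 30) = (-5 - (2 + 8**2 + 8**3))*(-47 + 30) = (-5 - (2 + 64 + 512))*(-17) = (-5 - 1*578)*(-17) = (-5 - 578)*(-17) = -583*(-17) = 9911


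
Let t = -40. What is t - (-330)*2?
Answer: 620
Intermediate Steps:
t - (-330)*2 = -40 - (-330)*2 = -40 - 30*(-22) = -40 + 660 = 620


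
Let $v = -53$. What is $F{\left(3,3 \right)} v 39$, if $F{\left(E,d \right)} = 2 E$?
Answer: $-12402$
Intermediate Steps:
$F{\left(3,3 \right)} v 39 = 2 \cdot 3 \left(-53\right) 39 = 6 \left(-53\right) 39 = \left(-318\right) 39 = -12402$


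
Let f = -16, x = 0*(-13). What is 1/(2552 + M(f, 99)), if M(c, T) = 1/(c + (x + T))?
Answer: 83/211817 ≈ 0.00039185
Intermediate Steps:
x = 0
M(c, T) = 1/(T + c) (M(c, T) = 1/(c + (0 + T)) = 1/(c + T) = 1/(T + c))
1/(2552 + M(f, 99)) = 1/(2552 + 1/(99 - 16)) = 1/(2552 + 1/83) = 1/(211817/83) = 83/211817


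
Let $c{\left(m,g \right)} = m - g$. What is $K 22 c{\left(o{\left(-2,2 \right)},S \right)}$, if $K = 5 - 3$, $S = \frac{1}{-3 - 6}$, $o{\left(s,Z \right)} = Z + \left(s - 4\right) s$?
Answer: $\frac{5588}{9} \approx 620.89$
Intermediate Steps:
$o{\left(s,Z \right)} = Z + s \left(-4 + s\right)$ ($o{\left(s,Z \right)} = Z + \left(-4 + s\right) s = Z + s \left(-4 + s\right)$)
$S = - \frac{1}{9}$ ($S = \frac{1}{-9} = - \frac{1}{9} \approx -0.11111$)
$K = 2$
$K 22 c{\left(o{\left(-2,2 \right)},S \right)} = 2 \cdot 22 \left(\left(2 + \left(-2\right)^{2} - -8\right) - - \frac{1}{9}\right) = 44 \left(\left(2 + 4 + 8\right) + \frac{1}{9}\right) = 44 \left(14 + \frac{1}{9}\right) = 44 \cdot \frac{127}{9} = \frac{5588}{9}$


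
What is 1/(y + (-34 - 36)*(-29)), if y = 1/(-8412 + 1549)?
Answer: 6863/13931889 ≈ 0.00049261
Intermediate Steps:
y = -1/6863 (y = 1/(-6863) = -1/6863 ≈ -0.00014571)
1/(y + (-34 - 36)*(-29)) = 1/(-1/6863 + (-34 - 36)*(-29)) = 1/(-1/6863 - 70*(-29)) = 1/(-1/6863 + 2030) = 1/(13931889/6863) = 6863/13931889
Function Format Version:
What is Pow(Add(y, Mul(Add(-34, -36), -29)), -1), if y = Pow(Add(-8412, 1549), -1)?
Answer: Rational(6863, 13931889) ≈ 0.00049261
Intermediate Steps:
y = Rational(-1, 6863) (y = Pow(-6863, -1) = Rational(-1, 6863) ≈ -0.00014571)
Pow(Add(y, Mul(Add(-34, -36), -29)), -1) = Pow(Add(Rational(-1, 6863), Mul(Add(-34, -36), -29)), -1) = Pow(Add(Rational(-1, 6863), Mul(-70, -29)), -1) = Pow(Add(Rational(-1, 6863), 2030), -1) = Pow(Rational(13931889, 6863), -1) = Rational(6863, 13931889)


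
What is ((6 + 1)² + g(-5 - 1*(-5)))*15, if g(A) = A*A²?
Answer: 735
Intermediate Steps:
g(A) = A³
((6 + 1)² + g(-5 - 1*(-5)))*15 = ((6 + 1)² + (-5 - 1*(-5))³)*15 = (7² + (-5 + 5)³)*15 = (49 + 0³)*15 = (49 + 0)*15 = 49*15 = 735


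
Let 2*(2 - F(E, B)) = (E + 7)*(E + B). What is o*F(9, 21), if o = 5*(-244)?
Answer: 290360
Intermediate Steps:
F(E, B) = 2 - (7 + E)*(B + E)/2 (F(E, B) = 2 - (E + 7)*(E + B)/2 = 2 - (7 + E)*(B + E)/2)
o = -1220
o*F(9, 21) = -1220*(2 - 7/2*21 - 7/2*9 - ½*9² - ½*21*9) = -1220*(2 - 147/2 - 63/2 - ½*81 - 189/2) = -1220*(2 - 147/2 - 63/2 - 81/2 - 189/2) = -1220*(-238) = 290360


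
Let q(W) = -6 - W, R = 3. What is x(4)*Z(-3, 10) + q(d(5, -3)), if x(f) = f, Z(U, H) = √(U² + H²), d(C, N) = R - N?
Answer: -12 + 4*√109 ≈ 29.761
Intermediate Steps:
d(C, N) = 3 - N
Z(U, H) = √(H² + U²)
x(4)*Z(-3, 10) + q(d(5, -3)) = 4*√(10² + (-3)²) + (-6 - (3 - 1*(-3))) = 4*√(100 + 9) + (-6 - (3 + 3)) = 4*√109 + (-6 - 1*6) = 4*√109 + (-6 - 6) = 4*√109 - 12 = -12 + 4*√109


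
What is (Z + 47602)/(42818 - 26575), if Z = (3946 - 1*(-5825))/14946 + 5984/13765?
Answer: 3264487947353/1113899946890 ≈ 2.9307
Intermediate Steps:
Z = 74644893/68577230 (Z = (3946 + 5825)*(1/14946) + 5984*(1/13765) = 9771*(1/14946) + 5984/13765 = 3257/4982 + 5984/13765 = 74644893/68577230 ≈ 1.0885)
(Z + 47602)/(42818 - 26575) = (74644893/68577230 + 47602)/(42818 - 26575) = (3264487947353/68577230)/16243 = (3264487947353/68577230)*(1/16243) = 3264487947353/1113899946890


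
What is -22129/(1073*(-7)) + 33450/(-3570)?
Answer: -820202/127687 ≈ -6.4235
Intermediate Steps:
-22129/(1073*(-7)) + 33450/(-3570) = -22129/(-7511) + 33450*(-1/3570) = -22129*(-1/7511) - 1115/119 = 22129/7511 - 1115/119 = -820202/127687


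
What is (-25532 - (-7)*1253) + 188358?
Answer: 171597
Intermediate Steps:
(-25532 - (-7)*1253) + 188358 = (-25532 - 1*(-8771)) + 188358 = (-25532 + 8771) + 188358 = -16761 + 188358 = 171597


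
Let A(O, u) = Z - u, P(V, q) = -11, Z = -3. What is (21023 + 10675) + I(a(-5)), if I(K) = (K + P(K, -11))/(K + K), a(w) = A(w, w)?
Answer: 126783/4 ≈ 31696.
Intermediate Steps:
A(O, u) = -3 - u
a(w) = -3 - w
I(K) = (-11 + K)/(2*K) (I(K) = (K - 11)/(K + K) = (-11 + K)/((2*K)) = (-11 + K)*(1/(2*K)) = (-11 + K)/(2*K))
(21023 + 10675) + I(a(-5)) = (21023 + 10675) + (-11 + (-3 - 1*(-5)))/(2*(-3 - 1*(-5))) = 31698 + (-11 + (-3 + 5))/(2*(-3 + 5)) = 31698 + (½)*(-11 + 2)/2 = 31698 + (½)*(½)*(-9) = 31698 - 9/4 = 126783/4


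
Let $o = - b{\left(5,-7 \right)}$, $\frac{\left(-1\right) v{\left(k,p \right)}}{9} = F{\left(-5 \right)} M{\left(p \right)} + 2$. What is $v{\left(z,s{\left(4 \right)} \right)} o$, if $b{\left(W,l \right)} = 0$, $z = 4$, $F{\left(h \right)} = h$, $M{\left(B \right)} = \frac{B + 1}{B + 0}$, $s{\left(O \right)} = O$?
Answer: $0$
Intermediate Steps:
$M{\left(B \right)} = \frac{1 + B}{B}$
$v{\left(k,p \right)} = -18 + \frac{45 \left(1 + p\right)}{p}$ ($v{\left(k,p \right)} = - 9 \left(- 5 \frac{1 + p}{p} + 2\right) = - 9 \left(- \frac{5 \left(1 + p\right)}{p} + 2\right) = - 9 \left(2 - \frac{5 \left(1 + p\right)}{p}\right) = -18 + \frac{45 \left(1 + p\right)}{p}$)
$o = 0$ ($o = \left(-1\right) 0 = 0$)
$v{\left(z,s{\left(4 \right)} \right)} o = \left(27 + \frac{45}{4}\right) 0 = \frac{153}{4} \cdot 0 = 0$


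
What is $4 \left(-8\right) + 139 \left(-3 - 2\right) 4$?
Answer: $-2812$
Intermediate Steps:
$4 \left(-8\right) + 139 \left(-3 - 2\right) 4 = -32 + 139 \left(\left(-5\right) 4\right) = -32 + 139 \left(-20\right) = -32 - 2780 = -2812$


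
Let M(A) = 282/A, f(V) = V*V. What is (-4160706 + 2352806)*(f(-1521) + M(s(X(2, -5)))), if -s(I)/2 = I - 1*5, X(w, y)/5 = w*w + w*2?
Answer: -29277238904520/7 ≈ -4.1825e+12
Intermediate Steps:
X(w, y) = 5*w² + 10*w (X(w, y) = 5*(w*w + w*2) = 5*(w² + 2*w) = 5*w² + 10*w)
s(I) = 10 - 2*I (s(I) = -2*(I - 1*5) = -2*(I - 5) = -2*(-5 + I) = 10 - 2*I)
f(V) = V²
(-4160706 + 2352806)*(f(-1521) + M(s(X(2, -5)))) = (-4160706 + 2352806)*((-1521)² + 282/(10 - 10*2*(2 + 2))) = -1807900*(2313441 + 282/(10 - 10*2*4)) = -1807900*(2313441 + 282/(10 - 2*40)) = -1807900*(2313441 + 282/(10 - 80)) = -1807900*(2313441 + 282/(-70)) = -1807900*(2313441 + 282*(-1/70)) = -1807900*(2313441 - 141/35) = -1807900*80970294/35 = -29277238904520/7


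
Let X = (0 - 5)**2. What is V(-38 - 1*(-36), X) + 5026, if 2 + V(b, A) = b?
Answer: 5022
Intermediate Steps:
X = 25 (X = (-5)**2 = 25)
V(b, A) = -2 + b
V(-38 - 1*(-36), X) + 5026 = (-2 + (-38 - 1*(-36))) + 5026 = (-2 + (-38 + 36)) + 5026 = (-2 - 2) + 5026 = -4 + 5026 = 5022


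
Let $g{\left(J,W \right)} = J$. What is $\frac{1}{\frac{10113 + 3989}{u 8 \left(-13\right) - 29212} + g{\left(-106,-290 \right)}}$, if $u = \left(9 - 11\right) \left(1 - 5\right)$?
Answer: $- \frac{15022}{1599383} \approx -0.0093924$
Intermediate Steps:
$u = 8$ ($u = \left(-2\right) \left(-4\right) = 8$)
$\frac{1}{\frac{10113 + 3989}{u 8 \left(-13\right) - 29212} + g{\left(-106,-290 \right)}} = \frac{1}{\frac{10113 + 3989}{8 \cdot 8 \left(-13\right) - 29212} - 106} = \frac{1}{\frac{14102}{64 \left(-13\right) - 29212} - 106} = \frac{1}{\frac{14102}{-832 - 29212} - 106} = \frac{1}{\frac{14102}{-30044} - 106} = \frac{1}{14102 \left(- \frac{1}{30044}\right) - 106} = \frac{1}{- \frac{7051}{15022} - 106} = \frac{1}{- \frac{1599383}{15022}} = - \frac{15022}{1599383}$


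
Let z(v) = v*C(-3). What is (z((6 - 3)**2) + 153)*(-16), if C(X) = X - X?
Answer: -2448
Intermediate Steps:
C(X) = 0
z(v) = 0 (z(v) = v*0 = 0)
(z((6 - 3)**2) + 153)*(-16) = (0 + 153)*(-16) = 153*(-16) = -2448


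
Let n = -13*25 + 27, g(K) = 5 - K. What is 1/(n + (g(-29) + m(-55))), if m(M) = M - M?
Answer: -1/264 ≈ -0.0037879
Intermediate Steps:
m(M) = 0
n = -298 (n = -325 + 27 = -298)
1/(n + (g(-29) + m(-55))) = 1/(-298 + ((5 - 1*(-29)) + 0)) = 1/(-298 + ((5 + 29) + 0)) = 1/(-298 + (34 + 0)) = 1/(-298 + 34) = 1/(-264) = -1/264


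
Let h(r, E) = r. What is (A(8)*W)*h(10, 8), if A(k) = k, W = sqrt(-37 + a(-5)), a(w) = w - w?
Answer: 80*I*sqrt(37) ≈ 486.62*I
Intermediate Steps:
a(w) = 0
W = I*sqrt(37) (W = sqrt(-37 + 0) = sqrt(-37) = I*sqrt(37) ≈ 6.0828*I)
(A(8)*W)*h(10, 8) = (8*(I*sqrt(37)))*10 = (8*I*sqrt(37))*10 = 80*I*sqrt(37)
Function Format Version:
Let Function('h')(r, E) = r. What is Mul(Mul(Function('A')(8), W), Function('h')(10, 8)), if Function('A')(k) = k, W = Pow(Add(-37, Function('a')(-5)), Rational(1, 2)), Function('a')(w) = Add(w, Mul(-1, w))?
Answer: Mul(80, I, Pow(37, Rational(1, 2))) ≈ Mul(486.62, I)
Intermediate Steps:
Function('a')(w) = 0
W = Mul(I, Pow(37, Rational(1, 2))) (W = Pow(Add(-37, 0), Rational(1, 2)) = Pow(-37, Rational(1, 2)) = Mul(I, Pow(37, Rational(1, 2))) ≈ Mul(6.0828, I))
Mul(Mul(Function('A')(8), W), Function('h')(10, 8)) = Mul(Mul(8, Mul(I, Pow(37, Rational(1, 2)))), 10) = Mul(Mul(8, I, Pow(37, Rational(1, 2))), 10) = Mul(80, I, Pow(37, Rational(1, 2)))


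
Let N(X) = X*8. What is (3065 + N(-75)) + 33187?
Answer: 35652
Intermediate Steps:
N(X) = 8*X
(3065 + N(-75)) + 33187 = (3065 + 8*(-75)) + 33187 = (3065 - 600) + 33187 = 2465 + 33187 = 35652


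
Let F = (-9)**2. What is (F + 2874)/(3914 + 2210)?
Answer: 2955/6124 ≈ 0.48253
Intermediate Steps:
F = 81
(F + 2874)/(3914 + 2210) = (81 + 2874)/(3914 + 2210) = 2955/6124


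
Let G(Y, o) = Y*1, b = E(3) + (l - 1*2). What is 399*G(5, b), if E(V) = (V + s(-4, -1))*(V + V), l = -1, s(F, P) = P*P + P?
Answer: 1995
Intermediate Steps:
s(F, P) = P + P² (s(F, P) = P² + P = P + P²)
E(V) = 2*V² (E(V) = (V - (1 - 1))*(V + V) = (V - 1*0)*(2*V) = (V + 0)*(2*V) = V*(2*V) = 2*V²)
b = 15 (b = 2*3² + (-1 - 1*2) = 2*9 + (-1 - 2) = 18 - 3 = 15)
G(Y, o) = Y
399*G(5, b) = 399*5 = 1995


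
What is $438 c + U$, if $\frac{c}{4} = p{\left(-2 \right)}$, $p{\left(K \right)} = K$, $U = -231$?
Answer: $-3735$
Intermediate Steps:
$c = -8$ ($c = 4 \left(-2\right) = -8$)
$438 c + U = 438 \left(-8\right) - 231 = -3504 - 231 = -3735$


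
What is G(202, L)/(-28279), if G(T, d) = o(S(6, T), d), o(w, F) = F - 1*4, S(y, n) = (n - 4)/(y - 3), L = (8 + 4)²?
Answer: -140/28279 ≈ -0.0049507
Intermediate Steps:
L = 144 (L = 12² = 144)
S(y, n) = (-4 + n)/(-3 + y)
o(w, F) = -4 + F (o(w, F) = F - 4 = -4 + F)
G(T, d) = -4 + d
G(202, L)/(-28279) = (-4 + 144)/(-28279) = 140*(-1/28279) = -140/28279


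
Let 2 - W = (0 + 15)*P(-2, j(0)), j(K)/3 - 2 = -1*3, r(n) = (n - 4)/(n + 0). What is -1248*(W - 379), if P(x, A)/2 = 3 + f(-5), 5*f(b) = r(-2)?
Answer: 605280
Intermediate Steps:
r(n) = (-4 + n)/n
f(b) = 3/5 (f(b) = ((-4 - 2)/(-2))/5 = (-1/2*(-6))/5 = (1/5)*3 = 3/5)
j(K) = -3 (j(K) = 6 + 3*(-1*3) = 6 + 3*(-3) = 6 - 9 = -3)
P(x, A) = 36/5 (P(x, A) = 2*(3 + 3/5) = 2*(18/5) = 36/5)
W = -106 (W = 2 - (0 + 15)*36/5 = 2 - 15*36/5 = 2 - 1*108 = 2 - 108 = -106)
-1248*(W - 379) = -1248*(-106 - 379) = -1248*(-485) = 605280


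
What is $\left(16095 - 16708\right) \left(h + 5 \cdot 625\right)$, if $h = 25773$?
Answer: $-17714474$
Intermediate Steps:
$\left(16095 - 16708\right) \left(h + 5 \cdot 625\right) = \left(16095 - 16708\right) \left(25773 + 5 \cdot 625\right) = - 613 \left(25773 + 3125\right) = \left(-613\right) 28898 = -17714474$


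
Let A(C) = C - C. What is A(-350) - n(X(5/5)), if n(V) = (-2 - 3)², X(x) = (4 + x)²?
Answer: -25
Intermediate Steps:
A(C) = 0
n(V) = 25 (n(V) = (-5)² = 25)
A(-350) - n(X(5/5)) = 0 - 1*25 = 0 - 25 = -25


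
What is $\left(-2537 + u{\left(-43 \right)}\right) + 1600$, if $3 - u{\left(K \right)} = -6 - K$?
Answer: $-971$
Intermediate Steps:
$u{\left(K \right)} = 9 + K$ ($u{\left(K \right)} = 3 - \left(-6 - K\right) = 3 + \left(6 + K\right) = 9 + K$)
$\left(-2537 + u{\left(-43 \right)}\right) + 1600 = \left(-2537 + \left(9 - 43\right)\right) + 1600 = \left(-2537 - 34\right) + 1600 = -2571 + 1600 = -971$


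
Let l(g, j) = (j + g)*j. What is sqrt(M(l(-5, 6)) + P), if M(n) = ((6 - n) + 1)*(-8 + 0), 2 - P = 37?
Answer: I*sqrt(43) ≈ 6.5574*I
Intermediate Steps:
l(g, j) = j*(g + j) (l(g, j) = (g + j)*j = j*(g + j))
P = -35 (P = 2 - 1*37 = 2 - 37 = -35)
M(n) = -56 + 8*n (M(n) = (7 - n)*(-8) = -56 + 8*n)
sqrt(M(l(-5, 6)) + P) = sqrt((-56 + 8*(6*(-5 + 6))) - 35) = sqrt((-56 + 8*(6*1)) - 35) = sqrt((-56 + 8*6) - 35) = sqrt((-56 + 48) - 35) = sqrt(-8 - 35) = sqrt(-43) = I*sqrt(43)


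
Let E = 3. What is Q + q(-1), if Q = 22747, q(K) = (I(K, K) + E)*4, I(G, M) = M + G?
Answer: 22751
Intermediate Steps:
I(G, M) = G + M
q(K) = 12 + 8*K (q(K) = ((K + K) + 3)*4 = (2*K + 3)*4 = (3 + 2*K)*4 = 12 + 8*K)
Q + q(-1) = 22747 + (12 + 8*(-1)) = 22747 + (12 - 8) = 22747 + 4 = 22751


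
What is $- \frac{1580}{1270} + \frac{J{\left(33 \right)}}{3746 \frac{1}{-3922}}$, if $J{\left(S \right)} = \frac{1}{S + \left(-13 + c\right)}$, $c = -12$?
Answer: $- \frac{2616519}{1902968} \approx -1.375$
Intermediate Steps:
$J{\left(S \right)} = \frac{1}{-25 + S}$ ($J{\left(S \right)} = \frac{1}{S - 25} = \frac{1}{-25 + S}$)
$- \frac{1580}{1270} + \frac{J{\left(33 \right)}}{3746 \frac{1}{-3922}} = - \frac{1580}{1270} + \frac{1}{\left(-25 + 33\right) \frac{3746}{-3922}} = \left(-1580\right) \frac{1}{1270} + \frac{1}{8 \cdot 3746 \left(- \frac{1}{3922}\right)} = - \frac{158}{127} + \frac{1}{8 \left(- \frac{1873}{1961}\right)} = - \frac{158}{127} + \frac{1}{8} \left(- \frac{1961}{1873}\right) = - \frac{158}{127} - \frac{1961}{14984} = - \frac{2616519}{1902968}$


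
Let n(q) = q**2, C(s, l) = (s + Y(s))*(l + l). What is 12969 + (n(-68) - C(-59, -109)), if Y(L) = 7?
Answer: 6257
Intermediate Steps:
C(s, l) = 2*l*(7 + s) (C(s, l) = (s + 7)*(l + l) = (7 + s)*(2*l) = 2*l*(7 + s))
12969 + (n(-68) - C(-59, -109)) = 12969 + ((-68)**2 - 2*(-109)*(7 - 59)) = 12969 + (4624 - 2*(-109)*(-52)) = 12969 + (4624 - 1*11336) = 12969 + (4624 - 11336) = 12969 - 6712 = 6257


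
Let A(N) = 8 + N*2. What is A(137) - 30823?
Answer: -30541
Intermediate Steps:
A(N) = 8 + 2*N
A(137) - 30823 = (8 + 2*137) - 30823 = (8 + 274) - 30823 = 282 - 30823 = -30541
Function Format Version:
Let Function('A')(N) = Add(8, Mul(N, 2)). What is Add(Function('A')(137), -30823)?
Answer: -30541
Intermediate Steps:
Function('A')(N) = Add(8, Mul(2, N))
Add(Function('A')(137), -30823) = Add(Add(8, Mul(2, 137)), -30823) = Add(Add(8, 274), -30823) = Add(282, -30823) = -30541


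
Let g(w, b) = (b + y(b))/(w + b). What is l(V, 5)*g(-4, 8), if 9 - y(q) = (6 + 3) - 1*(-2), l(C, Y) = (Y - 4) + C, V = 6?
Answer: 21/2 ≈ 10.500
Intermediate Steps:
l(C, Y) = -4 + C + Y (l(C, Y) = (-4 + Y) + C = -4 + C + Y)
y(q) = -2 (y(q) = 9 - ((6 + 3) - 1*(-2)) = 9 - (9 + 2) = 9 - 1*11 = 9 - 11 = -2)
g(w, b) = (-2 + b)/(b + w) (g(w, b) = (b - 2)/(w + b) = (-2 + b)/(b + w))
l(V, 5)*g(-4, 8) = (-4 + 6 + 5)*((-2 + 8)/(8 - 4)) = 7*(6/4) = 7*((¼)*6) = 7*(3/2) = 21/2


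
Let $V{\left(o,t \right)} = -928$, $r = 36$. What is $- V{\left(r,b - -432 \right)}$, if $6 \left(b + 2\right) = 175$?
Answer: $928$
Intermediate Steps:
$b = \frac{163}{6}$ ($b = -2 + \frac{1}{6} \cdot 175 = -2 + \frac{175}{6} = \frac{163}{6} \approx 27.167$)
$- V{\left(r,b - -432 \right)} = \left(-1\right) \left(-928\right) = 928$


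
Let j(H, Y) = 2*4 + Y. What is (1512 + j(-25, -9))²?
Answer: 2283121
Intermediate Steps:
j(H, Y) = 8 + Y
(1512 + j(-25, -9))² = (1512 + (8 - 9))² = (1512 - 1)² = 1511² = 2283121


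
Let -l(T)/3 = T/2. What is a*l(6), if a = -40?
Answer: 360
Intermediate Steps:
l(T) = -3*T/2
a*l(6) = -(-60)*6 = -40*(-9) = 360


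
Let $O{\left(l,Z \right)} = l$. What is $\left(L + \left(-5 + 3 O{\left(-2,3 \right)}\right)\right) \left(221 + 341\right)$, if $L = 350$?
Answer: $190518$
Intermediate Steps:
$\left(L + \left(-5 + 3 O{\left(-2,3 \right)}\right)\right) \left(221 + 341\right) = \left(350 + \left(-5 + 3 \left(-2\right)\right)\right) \left(221 + 341\right) = \left(350 - 11\right) 562 = 339 \cdot 562 = 190518$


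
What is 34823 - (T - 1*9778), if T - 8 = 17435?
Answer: 27158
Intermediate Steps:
T = 17443 (T = 8 + 17435 = 17443)
34823 - (T - 1*9778) = 34823 - (17443 - 1*9778) = 34823 - (17443 - 9778) = 34823 - 1*7665 = 34823 - 7665 = 27158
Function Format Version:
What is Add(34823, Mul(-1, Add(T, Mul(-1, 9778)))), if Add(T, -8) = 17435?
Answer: 27158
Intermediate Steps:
T = 17443 (T = Add(8, 17435) = 17443)
Add(34823, Mul(-1, Add(T, Mul(-1, 9778)))) = Add(34823, Mul(-1, Add(17443, Mul(-1, 9778)))) = Add(34823, Mul(-1, Add(17443, -9778))) = Add(34823, Mul(-1, 7665)) = Add(34823, -7665) = 27158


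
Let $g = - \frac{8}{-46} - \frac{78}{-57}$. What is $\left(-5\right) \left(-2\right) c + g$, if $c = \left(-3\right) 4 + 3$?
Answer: $- \frac{38656}{437} \approx -88.458$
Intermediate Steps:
$g = \frac{674}{437}$ ($g = \left(-8\right) \left(- \frac{1}{46}\right) - - \frac{26}{19} = \frac{4}{23} + \frac{26}{19} = \frac{674}{437} \approx 1.5423$)
$c = -9$ ($c = -12 + 3 = -9$)
$\left(-5\right) \left(-2\right) c + g = \left(-5\right) \left(-2\right) \left(-9\right) + \frac{674}{437} = 10 \left(-9\right) + \frac{674}{437} = -90 + \frac{674}{437} = - \frac{38656}{437}$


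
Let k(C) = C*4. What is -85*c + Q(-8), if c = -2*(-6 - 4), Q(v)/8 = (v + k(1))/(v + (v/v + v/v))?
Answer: -5084/3 ≈ -1694.7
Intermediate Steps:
k(C) = 4*C
Q(v) = 8*(4 + v)/(2 + v) (Q(v) = 8*((v + 4*1)/(v + (v/v + v/v))) = 8*((v + 4)/(v + (1 + 1))) = 8*((4 + v)/(v + 2)) = 8*((4 + v)/(2 + v)) = 8*(4 + v)/(2 + v))
c = 20 (c = -2*(-10) = 20)
-85*c + Q(-8) = -85*20 + 8*(4 - 8)/(2 - 8) = -1700 + 8*(-4)/(-6) = -1700 + 8*(-⅙)*(-4) = -1700 + 16/3 = -5084/3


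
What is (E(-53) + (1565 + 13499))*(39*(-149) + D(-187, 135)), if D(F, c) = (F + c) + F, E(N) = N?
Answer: -90816550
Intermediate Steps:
D(F, c) = c + 2*F
(E(-53) + (1565 + 13499))*(39*(-149) + D(-187, 135)) = (-53 + (1565 + 13499))*(39*(-149) + (135 + 2*(-187))) = (-53 + 15064)*(-5811 + (135 - 374)) = 15011*(-5811 - 239) = 15011*(-6050) = -90816550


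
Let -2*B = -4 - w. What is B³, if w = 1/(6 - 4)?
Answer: 729/64 ≈ 11.391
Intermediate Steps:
w = ½ (w = 1/2 = ½ ≈ 0.50000)
B = 9/4 (B = -(-4 - 1*½)/2 = -(-4 - ½)/2 = -½*(-9/2) = 9/4 ≈ 2.2500)
B³ = (9/4)³ = 729/64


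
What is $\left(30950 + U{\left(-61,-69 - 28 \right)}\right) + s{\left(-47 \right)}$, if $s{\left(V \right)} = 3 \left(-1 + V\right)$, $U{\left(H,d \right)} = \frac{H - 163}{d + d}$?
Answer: $\frac{2988294}{97} \approx 30807.0$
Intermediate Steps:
$U{\left(H,d \right)} = \frac{-163 + H}{2 d}$
$s{\left(V \right)} = -3 + 3 V$
$\left(30950 + U{\left(-61,-69 - 28 \right)}\right) + s{\left(-47 \right)} = \left(30950 + \frac{-163 - 61}{2 \left(-69 - 28\right)}\right) + \left(-3 + 3 \left(-47\right)\right) = \left(30950 + \frac{1}{2} \frac{1}{-69 - 28} \left(-224\right)\right) - 144 = \left(30950 + \frac{1}{2} \frac{1}{-97} \left(-224\right)\right) - 144 = \left(30950 + \frac{1}{2} \left(- \frac{1}{97}\right) \left(-224\right)\right) - 144 = \left(30950 + \frac{112}{97}\right) - 144 = \frac{3002262}{97} - 144 = \frac{2988294}{97}$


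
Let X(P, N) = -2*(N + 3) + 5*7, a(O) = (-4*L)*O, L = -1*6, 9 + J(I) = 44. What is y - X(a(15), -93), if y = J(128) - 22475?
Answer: -22655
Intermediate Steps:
J(I) = 35 (J(I) = -9 + 44 = 35)
L = -6
a(O) = 24*O (a(O) = (-4*(-6))*O = 24*O)
X(P, N) = 29 - 2*N (X(P, N) = -2*(3 + N) + 35 = (-6 - 2*N) + 35 = 29 - 2*N)
y = -22440 (y = 35 - 22475 = -22440)
y - X(a(15), -93) = -22440 - (29 - 2*(-93)) = -22440 - (29 + 186) = -22440 - 1*215 = -22440 - 215 = -22655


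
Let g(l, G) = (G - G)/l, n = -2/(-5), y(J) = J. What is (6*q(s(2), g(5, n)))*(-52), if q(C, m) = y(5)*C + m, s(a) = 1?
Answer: -1560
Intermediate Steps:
n = ⅖ (n = -2*(-⅕) = ⅖ ≈ 0.40000)
g(l, G) = 0 (g(l, G) = 0/l = 0)
q(C, m) = m + 5*C (q(C, m) = 5*C + m = m + 5*C)
(6*q(s(2), g(5, n)))*(-52) = (6*(0 + 5*1))*(-52) = (6*(0 + 5))*(-52) = (6*5)*(-52) = 30*(-52) = -1560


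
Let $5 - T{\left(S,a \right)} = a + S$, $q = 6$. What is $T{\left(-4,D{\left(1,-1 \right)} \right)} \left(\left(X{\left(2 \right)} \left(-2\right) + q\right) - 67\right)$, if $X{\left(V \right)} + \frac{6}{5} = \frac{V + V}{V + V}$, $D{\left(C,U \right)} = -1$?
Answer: $-606$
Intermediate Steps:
$X{\left(V \right)} = - \frac{1}{5}$ ($X{\left(V \right)} = - \frac{6}{5} + \frac{V + V}{V + V} = - \frac{6}{5} + \frac{2 V}{2 V} = - \frac{6}{5} + 2 V \frac{1}{2 V} = - \frac{6}{5} + 1 = - \frac{1}{5}$)
$T{\left(S,a \right)} = 5 - S - a$ ($T{\left(S,a \right)} = 5 - \left(a + S\right) = 5 - \left(S + a\right) = 5 - S - a$)
$T{\left(-4,D{\left(1,-1 \right)} \right)} \left(\left(X{\left(2 \right)} \left(-2\right) + q\right) - 67\right) = \left(5 - -4 - -1\right) \left(\left(\left(- \frac{1}{5}\right) \left(-2\right) + 6\right) - 67\right) = \left(5 + 4 + 1\right) \left(\left(\frac{2}{5} + 6\right) - 67\right) = 10 \left(\frac{32}{5} - 67\right) = 10 \left(- \frac{303}{5}\right) = -606$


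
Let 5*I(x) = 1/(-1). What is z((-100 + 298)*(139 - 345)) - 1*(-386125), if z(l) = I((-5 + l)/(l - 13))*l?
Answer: 1971413/5 ≈ 3.9428e+5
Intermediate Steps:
I(x) = -1/5 (I(x) = (1/5)/(-1) = (1/5)*(-1) = -1/5)
z(l) = -l/5
z((-100 + 298)*(139 - 345)) - 1*(-386125) = -(-100 + 298)*(139 - 345)/5 - 1*(-386125) = -198*(-206)/5 + 386125 = -1/5*(-40788) + 386125 = 40788/5 + 386125 = 1971413/5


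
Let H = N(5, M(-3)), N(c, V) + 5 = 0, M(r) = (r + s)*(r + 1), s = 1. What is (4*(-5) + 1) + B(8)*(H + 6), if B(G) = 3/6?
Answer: -37/2 ≈ -18.500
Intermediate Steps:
B(G) = 1/2 (B(G) = 3*(1/6) = 1/2)
M(r) = (1 + r)**2 (M(r) = (r + 1)*(r + 1) = (1 + r)*(1 + r) = (1 + r)**2)
N(c, V) = -5 (N(c, V) = -5 + 0 = -5)
H = -5
(4*(-5) + 1) + B(8)*(H + 6) = (4*(-5) + 1) + (-5 + 6)/2 = (-20 + 1) + (1/2)*1 = -19 + 1/2 = -37/2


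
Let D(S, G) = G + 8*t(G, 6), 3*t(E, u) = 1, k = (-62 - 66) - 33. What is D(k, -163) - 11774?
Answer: -35803/3 ≈ -11934.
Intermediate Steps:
k = -161 (k = -128 - 33 = -161)
t(E, u) = ⅓ (t(E, u) = (⅓)*1 = ⅓)
D(S, G) = 8/3 + G (D(S, G) = G + 8*(⅓) = G + 8/3 = 8/3 + G)
D(k, -163) - 11774 = (8/3 - 163) - 11774 = -481/3 - 11774 = -35803/3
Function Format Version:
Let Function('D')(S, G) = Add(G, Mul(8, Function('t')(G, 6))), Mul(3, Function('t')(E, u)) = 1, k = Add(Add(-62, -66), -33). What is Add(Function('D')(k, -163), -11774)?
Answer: Rational(-35803, 3) ≈ -11934.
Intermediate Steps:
k = -161 (k = Add(-128, -33) = -161)
Function('t')(E, u) = Rational(1, 3) (Function('t')(E, u) = Mul(Rational(1, 3), 1) = Rational(1, 3))
Function('D')(S, G) = Add(Rational(8, 3), G) (Function('D')(S, G) = Add(G, Mul(8, Rational(1, 3))) = Add(G, Rational(8, 3)) = Add(Rational(8, 3), G))
Add(Function('D')(k, -163), -11774) = Add(Add(Rational(8, 3), -163), -11774) = Add(Rational(-481, 3), -11774) = Rational(-35803, 3)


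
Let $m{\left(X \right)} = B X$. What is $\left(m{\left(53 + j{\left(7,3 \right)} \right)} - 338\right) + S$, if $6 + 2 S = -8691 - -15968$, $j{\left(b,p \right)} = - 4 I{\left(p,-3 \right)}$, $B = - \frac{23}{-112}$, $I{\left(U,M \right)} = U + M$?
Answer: $\frac{370539}{112} \approx 3308.4$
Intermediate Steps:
$I{\left(U,M \right)} = M + U$
$B = \frac{23}{112}$ ($B = \left(-23\right) \left(- \frac{1}{112}\right) = \frac{23}{112} \approx 0.20536$)
$j{\left(b,p \right)} = 12 - 4 p$ ($j{\left(b,p \right)} = - 4 \left(-3 + p\right) = 12 - 4 p$)
$m{\left(X \right)} = \frac{23 X}{112}$
$S = \frac{7271}{2}$ ($S = -3 + \frac{-8691 - -15968}{2} = -3 + \frac{-8691 + 15968}{2} = -3 + \frac{1}{2} \cdot 7277 = -3 + \frac{7277}{2} = \frac{7271}{2} \approx 3635.5$)
$\left(m{\left(53 + j{\left(7,3 \right)} \right)} - 338\right) + S = \left(\frac{23 \left(53 + \left(12 - 12\right)\right)}{112} - 338\right) + \frac{7271}{2} = \left(\frac{23 \left(53 + 0\right)}{112} - 338\right) + \frac{7271}{2} = \left(\frac{23}{112} \cdot 53 - 338\right) + \frac{7271}{2} = \left(\frac{1219}{112} - 338\right) + \frac{7271}{2} = - \frac{36637}{112} + \frac{7271}{2} = \frac{370539}{112}$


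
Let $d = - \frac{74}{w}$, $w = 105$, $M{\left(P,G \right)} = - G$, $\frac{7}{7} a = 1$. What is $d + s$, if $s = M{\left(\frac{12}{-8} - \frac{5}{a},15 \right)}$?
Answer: $- \frac{1649}{105} \approx -15.705$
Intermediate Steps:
$a = 1$
$s = -15$ ($s = \left(-1\right) 15 = -15$)
$d = - \frac{74}{105} \approx -0.70476$
$d + s = - \frac{74}{105} - 15 = - \frac{1649}{105}$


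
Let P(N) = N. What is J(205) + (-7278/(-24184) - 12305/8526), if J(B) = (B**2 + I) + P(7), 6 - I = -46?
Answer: 2169295397491/51548196 ≈ 42083.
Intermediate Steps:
I = 52 (I = 6 - 1*(-46) = 6 + 46 = 52)
J(B) = 59 + B**2 (J(B) = (B**2 + 52) + 7 = (52 + B**2) + 7 = 59 + B**2)
J(205) + (-7278/(-24184) - 12305/8526) = (59 + 205**2) + (-7278/(-24184) - 12305/8526) = (59 + 42025) + (-7278*(-1/24184) - 12305*1/8526) = 42084 + (3639/12092 - 12305/8526) = 42084 - 58882973/51548196 = 2169295397491/51548196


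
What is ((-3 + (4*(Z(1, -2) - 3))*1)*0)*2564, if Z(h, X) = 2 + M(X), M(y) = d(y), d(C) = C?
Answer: 0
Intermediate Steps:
M(y) = y
Z(h, X) = 2 + X
((-3 + (4*(Z(1, -2) - 3))*1)*0)*2564 = ((-3 + (4*((2 - 2) - 3))*1)*0)*2564 = ((-3 + (4*(0 - 3))*1)*0)*2564 = ((-3 + (4*(-3))*1)*0)*2564 = ((-3 - 12*1)*0)*2564 = ((-3 - 12)*0)*2564 = -15*0*2564 = 0*2564 = 0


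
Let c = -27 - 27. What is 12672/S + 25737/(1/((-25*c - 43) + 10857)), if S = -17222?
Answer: 2695801572012/8611 ≈ 3.1306e+8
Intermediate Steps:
c = -54
12672/S + 25737/(1/((-25*c - 43) + 10857)) = 12672/(-17222) + 25737/(1/((-25*(-54) - 43) + 10857)) = 12672*(-1/17222) + 25737/(1/((1350 - 43) + 10857)) = -6336/8611 + 25737/(1/(1307 + 10857)) = -6336/8611 + 25737/(1/12164) = -6336/8611 + 25737*12164 = -6336/8611 + 313064868 = 2695801572012/8611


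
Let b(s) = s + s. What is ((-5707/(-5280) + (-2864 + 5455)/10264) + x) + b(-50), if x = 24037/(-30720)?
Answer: -43116313157/433551360 ≈ -99.449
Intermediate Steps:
b(s) = 2*s
x = -24037/30720 (x = 24037*(-1/30720) = -24037/30720 ≈ -0.78245)
((-5707/(-5280) + (-2864 + 5455)/10264) + x) + b(-50) = ((-5707/(-5280) + (-2864 + 5455)/10264) - 24037/30720) + 2*(-50) = ((-5707*(-1/5280) + 2591*(1/10264)) - 24037/30720) - 100 = ((5707/5280 + 2591/10264) - 24037/30720) - 100 = (9032141/6774240 - 24037/30720) - 100 = 238822843/433551360 - 100 = -43116313157/433551360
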